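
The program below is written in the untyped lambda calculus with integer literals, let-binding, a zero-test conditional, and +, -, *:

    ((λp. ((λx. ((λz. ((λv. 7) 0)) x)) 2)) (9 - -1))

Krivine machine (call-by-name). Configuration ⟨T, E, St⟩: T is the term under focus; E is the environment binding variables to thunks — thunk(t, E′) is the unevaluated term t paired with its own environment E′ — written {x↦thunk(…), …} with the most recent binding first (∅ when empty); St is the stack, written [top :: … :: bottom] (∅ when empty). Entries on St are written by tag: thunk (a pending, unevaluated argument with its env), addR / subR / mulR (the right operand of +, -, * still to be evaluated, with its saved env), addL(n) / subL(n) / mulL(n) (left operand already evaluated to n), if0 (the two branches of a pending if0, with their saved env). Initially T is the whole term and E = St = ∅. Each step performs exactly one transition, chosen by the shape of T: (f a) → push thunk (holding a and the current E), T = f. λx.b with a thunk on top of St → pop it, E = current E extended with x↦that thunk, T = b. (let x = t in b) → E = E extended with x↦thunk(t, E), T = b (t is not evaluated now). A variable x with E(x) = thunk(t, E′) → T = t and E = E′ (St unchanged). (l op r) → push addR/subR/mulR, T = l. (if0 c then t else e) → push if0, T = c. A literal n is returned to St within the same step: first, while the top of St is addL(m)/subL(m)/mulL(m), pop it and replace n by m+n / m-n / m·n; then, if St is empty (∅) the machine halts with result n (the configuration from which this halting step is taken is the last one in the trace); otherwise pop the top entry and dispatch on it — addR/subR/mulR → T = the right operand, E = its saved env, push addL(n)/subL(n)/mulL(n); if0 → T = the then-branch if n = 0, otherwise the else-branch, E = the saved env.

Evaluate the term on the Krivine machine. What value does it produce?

Answer: 7

Execution trace:
t=0: <T=((λp. ((λx. ((λz. ((λv. 7) 0)) x)) 2)) (9 - -1)), E=∅, St=∅>
t=1: <T=(λp. ((λx. ((λz. ((λv. 7) 0)) x)) 2)), E=∅, St=[thunk]>
t=2: <T=((λx. ((λz. ((λv. 7) 0)) x)) 2), E={p↦thunk((9 - -1), ∅)}, St=∅>
t=3: <T=(λx. ((λz. ((λv. 7) 0)) x)), E={p↦thunk((9 - -1), ∅)}, St=[thunk]>
t=4: <T=((λz. ((λv. 7) 0)) x), E={x↦thunk(2, {p↦thunk((9 - -1), ∅)}), p↦thunk((9 - -1), ∅)}, St=∅>
t=5: <T=(λz. ((λv. 7) 0)), E={x↦thunk(2, {p↦thunk((9 - -1), ∅)}), p↦thunk((9 - -1), ∅)}, St=[thunk]>
t=6: <T=((λv. 7) 0), E={z↦thunk(x, {x↦thunk(2, {p↦thunk((9 - -1), ∅)}), p↦thunk((9 - -1), ∅)}), x↦thunk(2, {p↦thunk((9 - -1), ∅)}), p↦thunk((9 - -1), ∅)}, St=∅>
t=7: <T=(λv. 7), E={z↦thunk(x, {x↦thunk(2, {p↦thunk((9 - -1), ∅)}), p↦thunk((9 - -1), ∅)}), x↦thunk(2, {p↦thunk((9 - -1), ∅)}), p↦thunk((9 - -1), ∅)}, St=[thunk]>
t=8: <T=7, E={v↦thunk(0, {z↦thunk(x, {x↦thunk(2, {p↦thunk((9 - -1), ∅)}), p↦thunk((9 - -1), ∅)}), x↦thunk(2, {p↦thunk((9 - -1), ∅)}), p↦thunk((9 - -1), ∅)}), z↦thunk(x, {x↦thunk(2, {p↦thunk((9 - -1), ∅)}), p↦thunk((9 - -1), ∅)}), x↦thunk(2, {p↦thunk((9 - -1), ∅)}), p↦thunk((9 - -1), ∅)}, St=∅>
→ final value 7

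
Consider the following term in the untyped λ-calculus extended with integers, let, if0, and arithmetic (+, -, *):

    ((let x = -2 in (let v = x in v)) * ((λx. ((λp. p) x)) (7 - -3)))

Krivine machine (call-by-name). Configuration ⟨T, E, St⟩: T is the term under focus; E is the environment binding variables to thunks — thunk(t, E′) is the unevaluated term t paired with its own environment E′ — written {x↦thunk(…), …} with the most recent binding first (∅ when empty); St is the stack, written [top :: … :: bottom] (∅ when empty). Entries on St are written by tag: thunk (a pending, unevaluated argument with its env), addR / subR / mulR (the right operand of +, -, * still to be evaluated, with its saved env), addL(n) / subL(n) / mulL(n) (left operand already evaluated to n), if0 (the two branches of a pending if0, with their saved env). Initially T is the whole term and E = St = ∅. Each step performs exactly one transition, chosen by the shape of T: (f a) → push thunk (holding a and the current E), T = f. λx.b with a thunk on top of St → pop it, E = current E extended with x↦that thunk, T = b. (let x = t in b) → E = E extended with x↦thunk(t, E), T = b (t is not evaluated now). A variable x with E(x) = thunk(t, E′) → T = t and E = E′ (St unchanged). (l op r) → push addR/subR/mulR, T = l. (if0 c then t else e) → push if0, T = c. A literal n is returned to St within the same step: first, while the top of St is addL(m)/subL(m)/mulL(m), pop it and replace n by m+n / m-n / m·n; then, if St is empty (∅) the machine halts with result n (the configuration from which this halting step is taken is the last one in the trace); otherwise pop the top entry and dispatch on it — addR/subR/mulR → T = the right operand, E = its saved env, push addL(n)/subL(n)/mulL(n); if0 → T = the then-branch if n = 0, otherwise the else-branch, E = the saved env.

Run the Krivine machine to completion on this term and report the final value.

Answer: -20

Machine steps:
0. <T=((let x = -2 in (let v = x in v)) * ((λx. ((λp. p) x)) (7 - -3))), E=∅, St=∅>
1. <T=(let x = -2 in (let v = x in v)), E=∅, St=[mulR]>
2. <T=(let v = x in v), E={x↦thunk(-2, ∅)}, St=[mulR]>
3. <T=v, E={v↦thunk(x, {x↦thunk(-2, ∅)}), x↦thunk(-2, ∅)}, St=[mulR]>
4. <T=x, E={x↦thunk(-2, ∅)}, St=[mulR]>
5. <T=-2, E=∅, St=[mulR]>
6. <T=((λx. ((λp. p) x)) (7 - -3)), E=∅, St=[mulL(-2)]>
7. <T=(λx. ((λp. p) x)), E=∅, St=[thunk :: mulL(-2)]>
8. <T=((λp. p) x), E={x↦thunk((7 - -3), ∅)}, St=[mulL(-2)]>
9. <T=(λp. p), E={x↦thunk((7 - -3), ∅)}, St=[thunk :: mulL(-2)]>
10. <T=p, E={p↦thunk(x, {x↦thunk((7 - -3), ∅)}), x↦thunk((7 - -3), ∅)}, St=[mulL(-2)]>
11. <T=x, E={x↦thunk((7 - -3), ∅)}, St=[mulL(-2)]>
12. <T=(7 - -3), E=∅, St=[mulL(-2)]>
13. <T=7, E=∅, St=[subR :: mulL(-2)]>
14. <T=-3, E=∅, St=[subL(7) :: mulL(-2)]>
→ final value -20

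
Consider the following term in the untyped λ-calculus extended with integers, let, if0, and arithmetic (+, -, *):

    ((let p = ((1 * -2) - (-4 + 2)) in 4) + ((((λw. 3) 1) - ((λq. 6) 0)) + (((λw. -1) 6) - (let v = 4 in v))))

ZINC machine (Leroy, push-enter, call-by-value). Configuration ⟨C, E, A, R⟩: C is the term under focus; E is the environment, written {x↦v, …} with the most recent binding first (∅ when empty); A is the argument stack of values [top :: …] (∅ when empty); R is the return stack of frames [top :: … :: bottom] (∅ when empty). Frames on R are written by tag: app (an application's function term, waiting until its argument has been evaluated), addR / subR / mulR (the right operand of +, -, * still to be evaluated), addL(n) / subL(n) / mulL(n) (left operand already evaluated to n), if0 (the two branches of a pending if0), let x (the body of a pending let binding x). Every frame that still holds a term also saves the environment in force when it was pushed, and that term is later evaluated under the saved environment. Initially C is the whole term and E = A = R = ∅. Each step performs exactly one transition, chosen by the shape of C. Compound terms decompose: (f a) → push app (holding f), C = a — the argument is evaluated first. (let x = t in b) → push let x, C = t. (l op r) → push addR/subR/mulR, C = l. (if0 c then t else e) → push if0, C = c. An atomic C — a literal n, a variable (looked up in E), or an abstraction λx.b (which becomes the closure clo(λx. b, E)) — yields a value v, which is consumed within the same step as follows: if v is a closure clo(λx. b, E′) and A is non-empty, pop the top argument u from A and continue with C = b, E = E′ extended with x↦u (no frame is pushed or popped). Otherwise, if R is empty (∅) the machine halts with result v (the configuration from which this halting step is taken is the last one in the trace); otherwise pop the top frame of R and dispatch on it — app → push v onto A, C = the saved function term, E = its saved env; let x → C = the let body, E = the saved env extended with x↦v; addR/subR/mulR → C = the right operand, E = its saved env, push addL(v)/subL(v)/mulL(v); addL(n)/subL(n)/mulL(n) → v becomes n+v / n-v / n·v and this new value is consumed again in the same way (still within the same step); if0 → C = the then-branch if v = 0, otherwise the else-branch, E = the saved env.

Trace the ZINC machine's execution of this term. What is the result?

step 0: ⟨C=((let p = ((1 * -2) - (-4 + 2)) in 4) + ((((λw. 3) 1) - ((λq. 6) 0)) + (((λw. -1) 6) - (let v = 4 in v)))); E=∅; A=∅; R=∅⟩
step 1: ⟨C=(let p = ((1 * -2) - (-4 + 2)) in 4); E=∅; A=∅; R=[addR]⟩
step 2: ⟨C=((1 * -2) - (-4 + 2)); E=∅; A=∅; R=[let p :: addR]⟩
step 3: ⟨C=(1 * -2); E=∅; A=∅; R=[subR :: let p :: addR]⟩
step 4: ⟨C=1; E=∅; A=∅; R=[mulR :: subR :: let p :: addR]⟩
step 5: ⟨C=-2; E=∅; A=∅; R=[mulL(1) :: subR :: let p :: addR]⟩
step 6: ⟨C=(-4 + 2); E=∅; A=∅; R=[subL(-2) :: let p :: addR]⟩
step 7: ⟨C=-4; E=∅; A=∅; R=[addR :: subL(-2) :: let p :: addR]⟩
step 8: ⟨C=2; E=∅; A=∅; R=[addL(-4) :: subL(-2) :: let p :: addR]⟩
step 9: ⟨C=4; E={p↦0}; A=∅; R=[addR]⟩
step 10: ⟨C=((((λw. 3) 1) - ((λq. 6) 0)) + (((λw. -1) 6) - (let v = 4 in v))); E=∅; A=∅; R=[addL(4)]⟩
step 11: ⟨C=(((λw. 3) 1) - ((λq. 6) 0)); E=∅; A=∅; R=[addR :: addL(4)]⟩
step 12: ⟨C=((λw. 3) 1); E=∅; A=∅; R=[subR :: addR :: addL(4)]⟩
step 13: ⟨C=1; E=∅; A=∅; R=[app :: subR :: addR :: addL(4)]⟩
step 14: ⟨C=(λw. 3); E=∅; A=[1]; R=[subR :: addR :: addL(4)]⟩
step 15: ⟨C=3; E={w↦1}; A=∅; R=[subR :: addR :: addL(4)]⟩
step 16: ⟨C=((λq. 6) 0); E=∅; A=∅; R=[subL(3) :: addR :: addL(4)]⟩
step 17: ⟨C=0; E=∅; A=∅; R=[app :: subL(3) :: addR :: addL(4)]⟩
step 18: ⟨C=(λq. 6); E=∅; A=[0]; R=[subL(3) :: addR :: addL(4)]⟩
step 19: ⟨C=6; E={q↦0}; A=∅; R=[subL(3) :: addR :: addL(4)]⟩
step 20: ⟨C=(((λw. -1) 6) - (let v = 4 in v)); E=∅; A=∅; R=[addL(-3) :: addL(4)]⟩
step 21: ⟨C=((λw. -1) 6); E=∅; A=∅; R=[subR :: addL(-3) :: addL(4)]⟩
step 22: ⟨C=6; E=∅; A=∅; R=[app :: subR :: addL(-3) :: addL(4)]⟩
step 23: ⟨C=(λw. -1); E=∅; A=[6]; R=[subR :: addL(-3) :: addL(4)]⟩
step 24: ⟨C=-1; E={w↦6}; A=∅; R=[subR :: addL(-3) :: addL(4)]⟩
step 25: ⟨C=(let v = 4 in v); E=∅; A=∅; R=[subL(-1) :: addL(-3) :: addL(4)]⟩
step 26: ⟨C=4; E=∅; A=∅; R=[let v :: subL(-1) :: addL(-3) :: addL(4)]⟩
step 27: ⟨C=v; E={v↦4}; A=∅; R=[subL(-1) :: addL(-3) :: addL(4)]⟩
→ final value -4

Answer: -4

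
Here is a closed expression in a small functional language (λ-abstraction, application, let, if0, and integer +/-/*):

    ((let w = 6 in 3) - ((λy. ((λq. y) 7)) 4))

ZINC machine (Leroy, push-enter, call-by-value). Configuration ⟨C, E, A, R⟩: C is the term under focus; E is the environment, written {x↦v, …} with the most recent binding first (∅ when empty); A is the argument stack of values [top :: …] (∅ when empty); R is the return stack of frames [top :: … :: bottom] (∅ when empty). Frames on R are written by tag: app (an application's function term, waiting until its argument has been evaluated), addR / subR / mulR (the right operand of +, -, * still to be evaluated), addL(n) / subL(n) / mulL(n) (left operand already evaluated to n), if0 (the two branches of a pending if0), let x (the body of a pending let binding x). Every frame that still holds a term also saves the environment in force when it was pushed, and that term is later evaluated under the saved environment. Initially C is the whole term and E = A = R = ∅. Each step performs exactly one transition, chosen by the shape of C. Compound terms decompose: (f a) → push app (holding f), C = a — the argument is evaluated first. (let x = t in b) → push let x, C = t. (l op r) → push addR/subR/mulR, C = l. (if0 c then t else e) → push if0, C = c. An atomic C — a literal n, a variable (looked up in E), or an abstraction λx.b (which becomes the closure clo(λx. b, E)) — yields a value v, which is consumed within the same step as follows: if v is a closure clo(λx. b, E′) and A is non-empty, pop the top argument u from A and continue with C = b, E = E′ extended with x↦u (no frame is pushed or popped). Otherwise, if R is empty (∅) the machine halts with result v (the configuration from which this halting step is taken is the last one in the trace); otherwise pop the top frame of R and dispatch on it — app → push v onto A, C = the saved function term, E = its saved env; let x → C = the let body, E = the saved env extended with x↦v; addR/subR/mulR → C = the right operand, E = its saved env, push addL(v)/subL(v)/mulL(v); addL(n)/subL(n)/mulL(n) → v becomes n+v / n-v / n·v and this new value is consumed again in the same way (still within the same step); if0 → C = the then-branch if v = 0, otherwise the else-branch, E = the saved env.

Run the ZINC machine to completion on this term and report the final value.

[0] ⟨C=((let w = 6 in 3) - ((λy. ((λq. y) 7)) 4)); E=∅; A=∅; R=∅⟩
[1] ⟨C=(let w = 6 in 3); E=∅; A=∅; R=[subR]⟩
[2] ⟨C=6; E=∅; A=∅; R=[let w :: subR]⟩
[3] ⟨C=3; E={w↦6}; A=∅; R=[subR]⟩
[4] ⟨C=((λy. ((λq. y) 7)) 4); E=∅; A=∅; R=[subL(3)]⟩
[5] ⟨C=4; E=∅; A=∅; R=[app :: subL(3)]⟩
[6] ⟨C=(λy. ((λq. y) 7)); E=∅; A=[4]; R=[subL(3)]⟩
[7] ⟨C=((λq. y) 7); E={y↦4}; A=∅; R=[subL(3)]⟩
[8] ⟨C=7; E={y↦4}; A=∅; R=[app :: subL(3)]⟩
[9] ⟨C=(λq. y); E={y↦4}; A=[7]; R=[subL(3)]⟩
[10] ⟨C=y; E={q↦7, y↦4}; A=∅; R=[subL(3)]⟩
→ final value -1

Answer: -1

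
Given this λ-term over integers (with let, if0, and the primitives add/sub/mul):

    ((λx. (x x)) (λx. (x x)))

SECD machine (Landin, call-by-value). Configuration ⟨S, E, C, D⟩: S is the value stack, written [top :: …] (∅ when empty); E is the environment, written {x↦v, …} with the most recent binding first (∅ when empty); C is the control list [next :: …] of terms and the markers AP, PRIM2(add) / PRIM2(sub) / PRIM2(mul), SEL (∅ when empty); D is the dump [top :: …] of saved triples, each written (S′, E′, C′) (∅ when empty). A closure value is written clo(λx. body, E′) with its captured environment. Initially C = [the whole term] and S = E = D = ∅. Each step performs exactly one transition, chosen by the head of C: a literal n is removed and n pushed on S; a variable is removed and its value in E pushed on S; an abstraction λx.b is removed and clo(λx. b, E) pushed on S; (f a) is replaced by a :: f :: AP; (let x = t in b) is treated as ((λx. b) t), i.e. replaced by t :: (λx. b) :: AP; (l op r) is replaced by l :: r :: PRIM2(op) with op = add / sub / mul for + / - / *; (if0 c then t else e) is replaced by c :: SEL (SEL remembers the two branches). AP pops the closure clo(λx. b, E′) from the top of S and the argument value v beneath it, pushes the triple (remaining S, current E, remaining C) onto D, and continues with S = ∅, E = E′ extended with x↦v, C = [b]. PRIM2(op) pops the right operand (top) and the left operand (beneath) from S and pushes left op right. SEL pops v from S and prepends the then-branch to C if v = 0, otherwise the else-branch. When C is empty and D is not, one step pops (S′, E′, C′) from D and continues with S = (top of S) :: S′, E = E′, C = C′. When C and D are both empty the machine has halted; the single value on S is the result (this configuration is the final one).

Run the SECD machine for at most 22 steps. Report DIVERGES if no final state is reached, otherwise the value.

Answer: DIVERGES (no final state within 22 steps)

Execution trace:
[0] ⟨S=∅; E=∅; C=[((λx. (x x)) (λx. (x x)))]; D=∅⟩
[1] ⟨S=∅; E=∅; C=[(λx. (x x)) :: (λx. (x x)) :: AP]; D=∅⟩
[2] ⟨S=[clo(λx. (x x), ∅)]; E=∅; C=[(λx. (x x)) :: AP]; D=∅⟩
[3] ⟨S=[clo(λx. (x x), ∅) :: clo(λx. (x x), ∅)]; E=∅; C=[AP]; D=∅⟩
[4] ⟨S=∅; E={x↦clo(λx. (x x), ∅)}; C=[(x x)]; D=[(∅, ∅, ∅)]⟩
[5] ⟨S=∅; E={x↦clo(λx. (x x), ∅)}; C=[x :: x :: AP]; D=[(∅, ∅, ∅)]⟩
[6] ⟨S=[clo(λx. (x x), ∅)]; E={x↦clo(λx. (x x), ∅)}; C=[x :: AP]; D=[(∅, ∅, ∅)]⟩
[7] ⟨S=[clo(λx. (x x), ∅) :: clo(λx. (x x), ∅)]; E={x↦clo(λx. (x x), ∅)}; C=[AP]; D=[(∅, ∅, ∅)]⟩
[8] ⟨S=∅; E={x↦clo(λx. (x x), ∅)}; C=[(x x)]; D=[(∅, {x↦clo(λx. (x x), ∅)}, ∅) :: (∅, ∅, ∅)]⟩
[9] ⟨S=∅; E={x↦clo(λx. (x x), ∅)}; C=[x :: x :: AP]; D=[(∅, {x↦clo(λx. (x x), ∅)}, ∅) :: (∅, ∅, ∅)]⟩
[10] ⟨S=[clo(λx. (x x), ∅)]; E={x↦clo(λx. (x x), ∅)}; C=[x :: AP]; D=[(∅, {x↦clo(λx. (x x), ∅)}, ∅) :: (∅, ∅, ∅)]⟩
[11] ⟨S=[clo(λx. (x x), ∅) :: clo(λx. (x x), ∅)]; E={x↦clo(λx. (x x), ∅)}; C=[AP]; D=[(∅, {x↦clo(λx. (x x), ∅)}, ∅) :: (∅, ∅, ∅)]⟩
[12] ⟨S=∅; E={x↦clo(λx. (x x), ∅)}; C=[(x x)]; D=[(∅, {x↦clo(λx. (x x), ∅)}, ∅) :: (∅, {x↦clo(λx. (x x), ∅)}, ∅) :: (∅, ∅, ∅)]⟩
[13] ⟨S=∅; E={x↦clo(λx. (x x), ∅)}; C=[x :: x :: AP]; D=[(∅, {x↦clo(λx. (x x), ∅)}, ∅) :: (∅, {x↦clo(λx. (x x), ∅)}, ∅) :: (∅, ∅, ∅)]⟩
[14] ⟨S=[clo(λx. (x x), ∅)]; E={x↦clo(λx. (x x), ∅)}; C=[x :: AP]; D=[(∅, {x↦clo(λx. (x x), ∅)}, ∅) :: (∅, {x↦clo(λx. (x x), ∅)}, ∅) :: (∅, ∅, ∅)]⟩
[15] ⟨S=[clo(λx. (x x), ∅) :: clo(λx. (x x), ∅)]; E={x↦clo(λx. (x x), ∅)}; C=[AP]; D=[(∅, {x↦clo(λx. (x x), ∅)}, ∅) :: (∅, {x↦clo(λx. (x x), ∅)}, ∅) :: (∅, ∅, ∅)]⟩
[16] ⟨S=∅; E={x↦clo(λx. (x x), ∅)}; C=[(x x)]; D=[(∅, {x↦clo(λx. (x x), ∅)}, ∅) :: (∅, {x↦clo(λx. (x x), ∅)}, ∅) :: (∅, {x↦clo(λx. (x x), ∅)}, ∅) :: (∅, ∅, ∅)]⟩
[17] ⟨S=∅; E={x↦clo(λx. (x x), ∅)}; C=[x :: x :: AP]; D=[(∅, {x↦clo(λx. (x x), ∅)}, ∅) :: (∅, {x↦clo(λx. (x x), ∅)}, ∅) :: (∅, {x↦clo(λx. (x x), ∅)}, ∅) :: (∅, ∅, ∅)]⟩
[18] ⟨S=[clo(λx. (x x), ∅)]; E={x↦clo(λx. (x x), ∅)}; C=[x :: AP]; D=[(∅, {x↦clo(λx. (x x), ∅)}, ∅) :: (∅, {x↦clo(λx. (x x), ∅)}, ∅) :: (∅, {x↦clo(λx. (x x), ∅)}, ∅) :: (∅, ∅, ∅)]⟩
[19] ⟨S=[clo(λx. (x x), ∅) :: clo(λx. (x x), ∅)]; E={x↦clo(λx. (x x), ∅)}; C=[AP]; D=[(∅, {x↦clo(λx. (x x), ∅)}, ∅) :: (∅, {x↦clo(λx. (x x), ∅)}, ∅) :: (∅, {x↦clo(λx. (x x), ∅)}, ∅) :: (∅, ∅, ∅)]⟩
[20] ⟨S=∅; E={x↦clo(λx. (x x), ∅)}; C=[(x x)]; D=[(∅, {x↦clo(λx. (x x), ∅)}, ∅) :: (∅, {x↦clo(λx. (x x), ∅)}, ∅) :: (∅, {x↦clo(λx. (x x), ∅)}, ∅) :: (∅, {x↦clo(λx. (x x), ∅)}, ∅) :: (∅, ∅, ∅)]⟩
[21] ⟨S=∅; E={x↦clo(λx. (x x), ∅)}; C=[x :: x :: AP]; D=[(∅, {x↦clo(λx. (x x), ∅)}, ∅) :: (∅, {x↦clo(λx. (x x), ∅)}, ∅) :: (∅, {x↦clo(λx. (x x), ∅)}, ∅) :: (∅, {x↦clo(λx. (x x), ∅)}, ∅) :: (∅, ∅, ∅)]⟩
[22] ⟨S=[clo(λx. (x x), ∅)]; E={x↦clo(λx. (x x), ∅)}; C=[x :: AP]; D=[(∅, {x↦clo(λx. (x x), ∅)}, ∅) :: (∅, {x↦clo(λx. (x x), ∅)}, ∅) :: (∅, {x↦clo(λx. (x x), ∅)}, ∅) :: (∅, {x↦clo(λx. (x x), ∅)}, ∅) :: (∅, ∅, ∅)]⟩
→ 22 transitions taken and the configuration is still not final: no result within 22 steps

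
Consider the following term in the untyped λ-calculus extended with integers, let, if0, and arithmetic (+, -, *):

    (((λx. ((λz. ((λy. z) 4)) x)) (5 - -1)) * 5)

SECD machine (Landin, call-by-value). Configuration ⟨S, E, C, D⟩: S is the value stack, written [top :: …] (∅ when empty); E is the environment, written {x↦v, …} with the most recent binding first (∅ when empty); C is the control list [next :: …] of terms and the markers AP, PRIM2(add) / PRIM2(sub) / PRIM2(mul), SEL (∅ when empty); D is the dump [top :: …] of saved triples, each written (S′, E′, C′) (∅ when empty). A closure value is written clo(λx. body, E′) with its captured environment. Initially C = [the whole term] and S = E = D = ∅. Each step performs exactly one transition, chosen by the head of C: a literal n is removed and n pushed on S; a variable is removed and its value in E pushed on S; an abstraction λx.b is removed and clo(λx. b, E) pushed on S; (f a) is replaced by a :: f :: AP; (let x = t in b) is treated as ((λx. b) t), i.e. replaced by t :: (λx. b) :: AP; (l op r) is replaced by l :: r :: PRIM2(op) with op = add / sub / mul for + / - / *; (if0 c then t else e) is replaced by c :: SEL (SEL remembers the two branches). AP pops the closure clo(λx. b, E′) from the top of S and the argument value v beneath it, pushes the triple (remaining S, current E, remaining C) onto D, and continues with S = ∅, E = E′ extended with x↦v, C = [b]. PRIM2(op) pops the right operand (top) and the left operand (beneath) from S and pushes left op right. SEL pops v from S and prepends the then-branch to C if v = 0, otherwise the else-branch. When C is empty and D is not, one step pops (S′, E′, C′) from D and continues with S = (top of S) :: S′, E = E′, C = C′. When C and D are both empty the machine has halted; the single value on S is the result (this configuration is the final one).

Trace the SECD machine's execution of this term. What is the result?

step 0: ⟨S=∅; E=∅; C=[(((λx. ((λz. ((λy. z) 4)) x)) (5 - -1)) * 5)]; D=∅⟩
step 1: ⟨S=∅; E=∅; C=[((λx. ((λz. ((λy. z) 4)) x)) (5 - -1)) :: 5 :: PRIM2(mul)]; D=∅⟩
step 2: ⟨S=∅; E=∅; C=[(5 - -1) :: (λx. ((λz. ((λy. z) 4)) x)) :: AP :: 5 :: PRIM2(mul)]; D=∅⟩
step 3: ⟨S=∅; E=∅; C=[5 :: -1 :: PRIM2(sub) :: (λx. ((λz. ((λy. z) 4)) x)) :: AP :: 5 :: PRIM2(mul)]; D=∅⟩
step 4: ⟨S=[5]; E=∅; C=[-1 :: PRIM2(sub) :: (λx. ((λz. ((λy. z) 4)) x)) :: AP :: 5 :: PRIM2(mul)]; D=∅⟩
step 5: ⟨S=[-1 :: 5]; E=∅; C=[PRIM2(sub) :: (λx. ((λz. ((λy. z) 4)) x)) :: AP :: 5 :: PRIM2(mul)]; D=∅⟩
step 6: ⟨S=[6]; E=∅; C=[(λx. ((λz. ((λy. z) 4)) x)) :: AP :: 5 :: PRIM2(mul)]; D=∅⟩
step 7: ⟨S=[clo(λx. ((λz. ((λy. z) 4)) x), ∅) :: 6]; E=∅; C=[AP :: 5 :: PRIM2(mul)]; D=∅⟩
step 8: ⟨S=∅; E={x↦6}; C=[((λz. ((λy. z) 4)) x)]; D=[(∅, ∅, [5 :: PRIM2(mul)])]⟩
step 9: ⟨S=∅; E={x↦6}; C=[x :: (λz. ((λy. z) 4)) :: AP]; D=[(∅, ∅, [5 :: PRIM2(mul)])]⟩
step 10: ⟨S=[6]; E={x↦6}; C=[(λz. ((λy. z) 4)) :: AP]; D=[(∅, ∅, [5 :: PRIM2(mul)])]⟩
step 11: ⟨S=[clo(λz. ((λy. z) 4), {x↦6}) :: 6]; E={x↦6}; C=[AP]; D=[(∅, ∅, [5 :: PRIM2(mul)])]⟩
step 12: ⟨S=∅; E={z↦6, x↦6}; C=[((λy. z) 4)]; D=[(∅, {x↦6}, ∅) :: (∅, ∅, [5 :: PRIM2(mul)])]⟩
step 13: ⟨S=∅; E={z↦6, x↦6}; C=[4 :: (λy. z) :: AP]; D=[(∅, {x↦6}, ∅) :: (∅, ∅, [5 :: PRIM2(mul)])]⟩
step 14: ⟨S=[4]; E={z↦6, x↦6}; C=[(λy. z) :: AP]; D=[(∅, {x↦6}, ∅) :: (∅, ∅, [5 :: PRIM2(mul)])]⟩
step 15: ⟨S=[clo(λy. z, {z↦6, x↦6}) :: 4]; E={z↦6, x↦6}; C=[AP]; D=[(∅, {x↦6}, ∅) :: (∅, ∅, [5 :: PRIM2(mul)])]⟩
step 16: ⟨S=∅; E={y↦4, z↦6, x↦6}; C=[z]; D=[(∅, {z↦6, x↦6}, ∅) :: (∅, {x↦6}, ∅) :: (∅, ∅, [5 :: PRIM2(mul)])]⟩
step 17: ⟨S=[6]; E={y↦4, z↦6, x↦6}; C=∅; D=[(∅, {z↦6, x↦6}, ∅) :: (∅, {x↦6}, ∅) :: (∅, ∅, [5 :: PRIM2(mul)])]⟩
step 18: ⟨S=[6]; E={z↦6, x↦6}; C=∅; D=[(∅, {x↦6}, ∅) :: (∅, ∅, [5 :: PRIM2(mul)])]⟩
step 19: ⟨S=[6]; E={x↦6}; C=∅; D=[(∅, ∅, [5 :: PRIM2(mul)])]⟩
step 20: ⟨S=[6]; E=∅; C=[5 :: PRIM2(mul)]; D=∅⟩
step 21: ⟨S=[5 :: 6]; E=∅; C=[PRIM2(mul)]; D=∅⟩
step 22: ⟨S=[30]; E=∅; C=∅; D=∅⟩
→ final value 30

Answer: 30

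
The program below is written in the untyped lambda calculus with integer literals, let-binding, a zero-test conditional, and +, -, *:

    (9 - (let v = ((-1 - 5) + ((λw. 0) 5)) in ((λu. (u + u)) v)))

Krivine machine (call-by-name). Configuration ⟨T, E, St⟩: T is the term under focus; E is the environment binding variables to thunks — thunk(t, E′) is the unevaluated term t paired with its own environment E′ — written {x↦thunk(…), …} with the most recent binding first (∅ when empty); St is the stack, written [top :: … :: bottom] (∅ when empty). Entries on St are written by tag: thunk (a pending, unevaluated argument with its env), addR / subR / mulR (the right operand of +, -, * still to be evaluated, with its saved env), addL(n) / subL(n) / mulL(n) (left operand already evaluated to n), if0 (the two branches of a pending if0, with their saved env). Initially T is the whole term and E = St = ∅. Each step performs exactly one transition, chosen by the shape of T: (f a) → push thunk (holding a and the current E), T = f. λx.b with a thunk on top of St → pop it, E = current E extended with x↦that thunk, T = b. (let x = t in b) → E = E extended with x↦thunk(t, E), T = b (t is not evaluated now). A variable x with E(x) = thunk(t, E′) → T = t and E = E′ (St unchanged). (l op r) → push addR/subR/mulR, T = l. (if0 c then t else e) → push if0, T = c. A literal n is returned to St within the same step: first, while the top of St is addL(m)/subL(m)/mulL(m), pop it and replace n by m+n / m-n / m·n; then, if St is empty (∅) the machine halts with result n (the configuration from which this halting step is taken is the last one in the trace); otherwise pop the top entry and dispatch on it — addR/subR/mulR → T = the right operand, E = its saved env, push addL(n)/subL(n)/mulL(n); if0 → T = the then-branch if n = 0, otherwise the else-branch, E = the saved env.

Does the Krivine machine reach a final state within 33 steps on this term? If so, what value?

Answer: 21

Machine steps:
0. [T=(9 - (let v = ((-1 - 5) + ((λw. 0) 5)) in ((λu. (u + u)) v))) | E=∅ | St=∅]
1. [T=9 | E=∅ | St=[subR]]
2. [T=(let v = ((-1 - 5) + ((λw. 0) 5)) in ((λu. (u + u)) v)) | E=∅ | St=[subL(9)]]
3. [T=((λu. (u + u)) v) | E={v↦thunk(((-1 - 5) + ((λw. 0) 5)), ∅)} | St=[subL(9)]]
4. [T=(λu. (u + u)) | E={v↦thunk(((-1 - 5) + ((λw. 0) 5)), ∅)} | St=[thunk :: subL(9)]]
5. [T=(u + u) | E={u↦thunk(v, {v↦thunk(((-1 - 5) + ((λw. 0) 5)), ∅)}), v↦thunk(((-1 - 5) + ((λw. 0) 5)), ∅)} | St=[subL(9)]]
6. [T=u | E={u↦thunk(v, {v↦thunk(((-1 - 5) + ((λw. 0) 5)), ∅)}), v↦thunk(((-1 - 5) + ((λw. 0) 5)), ∅)} | St=[addR :: subL(9)]]
7. [T=v | E={v↦thunk(((-1 - 5) + ((λw. 0) 5)), ∅)} | St=[addR :: subL(9)]]
8. [T=((-1 - 5) + ((λw. 0) 5)) | E=∅ | St=[addR :: subL(9)]]
9. [T=(-1 - 5) | E=∅ | St=[addR :: addR :: subL(9)]]
10. [T=-1 | E=∅ | St=[subR :: addR :: addR :: subL(9)]]
11. [T=5 | E=∅ | St=[subL(-1) :: addR :: addR :: subL(9)]]
12. [T=((λw. 0) 5) | E=∅ | St=[addL(-6) :: addR :: subL(9)]]
13. [T=(λw. 0) | E=∅ | St=[thunk :: addL(-6) :: addR :: subL(9)]]
14. [T=0 | E={w↦thunk(5, ∅)} | St=[addL(-6) :: addR :: subL(9)]]
15. [T=u | E={u↦thunk(v, {v↦thunk(((-1 - 5) + ((λw. 0) 5)), ∅)}), v↦thunk(((-1 - 5) + ((λw. 0) 5)), ∅)} | St=[addL(-6) :: subL(9)]]
16. [T=v | E={v↦thunk(((-1 - 5) + ((λw. 0) 5)), ∅)} | St=[addL(-6) :: subL(9)]]
17. [T=((-1 - 5) + ((λw. 0) 5)) | E=∅ | St=[addL(-6) :: subL(9)]]
18. [T=(-1 - 5) | E=∅ | St=[addR :: addL(-6) :: subL(9)]]
19. [T=-1 | E=∅ | St=[subR :: addR :: addL(-6) :: subL(9)]]
20. [T=5 | E=∅ | St=[subL(-1) :: addR :: addL(-6) :: subL(9)]]
21. [T=((λw. 0) 5) | E=∅ | St=[addL(-6) :: addL(-6) :: subL(9)]]
22. [T=(λw. 0) | E=∅ | St=[thunk :: addL(-6) :: addL(-6) :: subL(9)]]
23. [T=0 | E={w↦thunk(5, ∅)} | St=[addL(-6) :: addL(-6) :: subL(9)]]
→ final value 21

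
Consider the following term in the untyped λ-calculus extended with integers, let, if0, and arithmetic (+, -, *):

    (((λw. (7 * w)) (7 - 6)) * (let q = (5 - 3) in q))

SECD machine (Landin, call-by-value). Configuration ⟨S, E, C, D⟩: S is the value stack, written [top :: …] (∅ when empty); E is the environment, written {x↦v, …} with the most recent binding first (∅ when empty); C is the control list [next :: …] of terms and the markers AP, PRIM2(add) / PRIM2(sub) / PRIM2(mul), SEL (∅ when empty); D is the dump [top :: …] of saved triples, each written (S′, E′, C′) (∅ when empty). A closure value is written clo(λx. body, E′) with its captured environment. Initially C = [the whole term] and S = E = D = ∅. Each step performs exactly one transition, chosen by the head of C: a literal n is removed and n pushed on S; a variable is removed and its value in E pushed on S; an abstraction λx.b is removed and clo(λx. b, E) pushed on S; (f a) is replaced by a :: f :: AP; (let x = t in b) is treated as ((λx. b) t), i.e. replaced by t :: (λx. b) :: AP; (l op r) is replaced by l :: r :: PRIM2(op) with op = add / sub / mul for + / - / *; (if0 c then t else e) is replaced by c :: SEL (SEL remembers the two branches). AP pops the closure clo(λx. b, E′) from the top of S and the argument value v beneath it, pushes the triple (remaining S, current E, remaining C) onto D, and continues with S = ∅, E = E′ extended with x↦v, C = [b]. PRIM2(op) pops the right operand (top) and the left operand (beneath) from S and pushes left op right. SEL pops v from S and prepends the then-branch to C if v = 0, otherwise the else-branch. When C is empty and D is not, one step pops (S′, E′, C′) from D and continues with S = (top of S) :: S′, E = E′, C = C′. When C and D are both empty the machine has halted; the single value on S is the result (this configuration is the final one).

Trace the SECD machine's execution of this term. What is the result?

Answer: 14

Machine steps:
0. <S=∅, E=∅, C=[(((λw. (7 * w)) (7 - 6)) * (let q = (5 - 3) in q))], D=∅>
1. <S=∅, E=∅, C=[((λw. (7 * w)) (7 - 6)) :: (let q = (5 - 3) in q) :: PRIM2(mul)], D=∅>
2. <S=∅, E=∅, C=[(7 - 6) :: (λw. (7 * w)) :: AP :: (let q = (5 - 3) in q) :: PRIM2(mul)], D=∅>
3. <S=∅, E=∅, C=[7 :: 6 :: PRIM2(sub) :: (λw. (7 * w)) :: AP :: (let q = (5 - 3) in q) :: PRIM2(mul)], D=∅>
4. <S=[7], E=∅, C=[6 :: PRIM2(sub) :: (λw. (7 * w)) :: AP :: (let q = (5 - 3) in q) :: PRIM2(mul)], D=∅>
5. <S=[6 :: 7], E=∅, C=[PRIM2(sub) :: (λw. (7 * w)) :: AP :: (let q = (5 - 3) in q) :: PRIM2(mul)], D=∅>
6. <S=[1], E=∅, C=[(λw. (7 * w)) :: AP :: (let q = (5 - 3) in q) :: PRIM2(mul)], D=∅>
7. <S=[clo(λw. (7 * w), ∅) :: 1], E=∅, C=[AP :: (let q = (5 - 3) in q) :: PRIM2(mul)], D=∅>
8. <S=∅, E={w↦1}, C=[(7 * w)], D=[(∅, ∅, [(let q = (5 - 3) in q) :: PRIM2(mul)])]>
9. <S=∅, E={w↦1}, C=[7 :: w :: PRIM2(mul)], D=[(∅, ∅, [(let q = (5 - 3) in q) :: PRIM2(mul)])]>
10. <S=[7], E={w↦1}, C=[w :: PRIM2(mul)], D=[(∅, ∅, [(let q = (5 - 3) in q) :: PRIM2(mul)])]>
11. <S=[1 :: 7], E={w↦1}, C=[PRIM2(mul)], D=[(∅, ∅, [(let q = (5 - 3) in q) :: PRIM2(mul)])]>
12. <S=[7], E={w↦1}, C=∅, D=[(∅, ∅, [(let q = (5 - 3) in q) :: PRIM2(mul)])]>
13. <S=[7], E=∅, C=[(let q = (5 - 3) in q) :: PRIM2(mul)], D=∅>
14. <S=[7], E=∅, C=[(5 - 3) :: (λq. q) :: AP :: PRIM2(mul)], D=∅>
15. <S=[7], E=∅, C=[5 :: 3 :: PRIM2(sub) :: (λq. q) :: AP :: PRIM2(mul)], D=∅>
16. <S=[5 :: 7], E=∅, C=[3 :: PRIM2(sub) :: (λq. q) :: AP :: PRIM2(mul)], D=∅>
17. <S=[3 :: 5 :: 7], E=∅, C=[PRIM2(sub) :: (λq. q) :: AP :: PRIM2(mul)], D=∅>
18. <S=[2 :: 7], E=∅, C=[(λq. q) :: AP :: PRIM2(mul)], D=∅>
19. <S=[clo(λq. q, ∅) :: 2 :: 7], E=∅, C=[AP :: PRIM2(mul)], D=∅>
20. <S=∅, E={q↦2}, C=[q], D=[([7], ∅, [PRIM2(mul)])]>
21. <S=[2], E={q↦2}, C=∅, D=[([7], ∅, [PRIM2(mul)])]>
22. <S=[2 :: 7], E=∅, C=[PRIM2(mul)], D=∅>
23. <S=[14], E=∅, C=∅, D=∅>
→ final value 14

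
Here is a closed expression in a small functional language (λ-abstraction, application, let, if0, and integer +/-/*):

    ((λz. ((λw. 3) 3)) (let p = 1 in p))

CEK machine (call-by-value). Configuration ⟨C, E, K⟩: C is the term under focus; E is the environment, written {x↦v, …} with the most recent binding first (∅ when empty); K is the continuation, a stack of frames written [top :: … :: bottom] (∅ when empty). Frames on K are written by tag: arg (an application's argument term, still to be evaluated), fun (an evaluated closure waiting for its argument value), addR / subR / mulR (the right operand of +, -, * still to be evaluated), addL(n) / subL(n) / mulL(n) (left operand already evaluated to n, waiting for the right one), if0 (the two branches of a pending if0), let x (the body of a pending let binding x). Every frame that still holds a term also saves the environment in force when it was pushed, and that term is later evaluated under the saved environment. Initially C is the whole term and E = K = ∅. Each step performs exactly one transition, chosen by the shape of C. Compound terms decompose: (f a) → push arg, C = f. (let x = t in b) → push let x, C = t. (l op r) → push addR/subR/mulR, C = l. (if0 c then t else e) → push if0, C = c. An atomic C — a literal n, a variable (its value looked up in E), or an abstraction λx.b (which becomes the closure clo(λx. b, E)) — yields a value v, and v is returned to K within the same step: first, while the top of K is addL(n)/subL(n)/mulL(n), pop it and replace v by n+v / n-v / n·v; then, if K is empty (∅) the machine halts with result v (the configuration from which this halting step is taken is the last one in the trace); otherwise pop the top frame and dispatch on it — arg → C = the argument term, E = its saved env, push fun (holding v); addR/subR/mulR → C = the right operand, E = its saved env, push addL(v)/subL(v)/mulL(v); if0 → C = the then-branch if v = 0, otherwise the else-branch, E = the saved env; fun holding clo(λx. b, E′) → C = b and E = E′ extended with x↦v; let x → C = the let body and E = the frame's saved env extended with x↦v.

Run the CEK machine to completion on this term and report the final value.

0. [C=((λz. ((λw. 3) 3)) (let p = 1 in p)) | E=∅ | K=∅]
1. [C=(λz. ((λw. 3) 3)) | E=∅ | K=[arg]]
2. [C=(let p = 1 in p) | E=∅ | K=[fun]]
3. [C=1 | E=∅ | K=[let p :: fun]]
4. [C=p | E={p↦1} | K=[fun]]
5. [C=((λw. 3) 3) | E={z↦1} | K=∅]
6. [C=(λw. 3) | E={z↦1} | K=[arg]]
7. [C=3 | E={z↦1} | K=[fun]]
8. [C=3 | E={w↦3, z↦1} | K=∅]
→ final value 3

Answer: 3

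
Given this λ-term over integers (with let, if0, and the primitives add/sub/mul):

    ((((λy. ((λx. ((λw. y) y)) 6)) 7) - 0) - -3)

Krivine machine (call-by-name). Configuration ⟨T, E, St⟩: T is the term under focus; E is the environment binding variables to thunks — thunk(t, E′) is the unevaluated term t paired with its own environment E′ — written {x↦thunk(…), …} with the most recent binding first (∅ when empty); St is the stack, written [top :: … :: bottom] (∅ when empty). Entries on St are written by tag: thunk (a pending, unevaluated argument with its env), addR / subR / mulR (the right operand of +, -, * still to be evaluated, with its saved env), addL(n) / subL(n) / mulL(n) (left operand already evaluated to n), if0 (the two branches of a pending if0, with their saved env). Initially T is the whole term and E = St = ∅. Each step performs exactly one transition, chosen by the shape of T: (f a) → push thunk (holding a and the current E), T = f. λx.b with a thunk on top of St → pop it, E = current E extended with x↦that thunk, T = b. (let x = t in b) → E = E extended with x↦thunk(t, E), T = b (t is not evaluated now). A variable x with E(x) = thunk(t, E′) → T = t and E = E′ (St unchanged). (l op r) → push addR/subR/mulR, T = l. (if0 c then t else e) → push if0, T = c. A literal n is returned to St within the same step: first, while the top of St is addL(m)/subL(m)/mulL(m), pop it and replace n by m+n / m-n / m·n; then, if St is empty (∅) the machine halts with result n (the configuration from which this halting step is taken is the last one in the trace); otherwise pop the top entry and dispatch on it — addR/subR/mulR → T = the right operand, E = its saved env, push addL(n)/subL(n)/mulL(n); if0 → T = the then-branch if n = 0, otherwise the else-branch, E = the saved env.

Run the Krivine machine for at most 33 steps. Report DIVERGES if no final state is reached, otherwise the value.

0. <T=((((λy. ((λx. ((λw. y) y)) 6)) 7) - 0) - -3), E=∅, St=∅>
1. <T=(((λy. ((λx. ((λw. y) y)) 6)) 7) - 0), E=∅, St=[subR]>
2. <T=((λy. ((λx. ((λw. y) y)) 6)) 7), E=∅, St=[subR :: subR]>
3. <T=(λy. ((λx. ((λw. y) y)) 6)), E=∅, St=[thunk :: subR :: subR]>
4. <T=((λx. ((λw. y) y)) 6), E={y↦thunk(7, ∅)}, St=[subR :: subR]>
5. <T=(λx. ((λw. y) y)), E={y↦thunk(7, ∅)}, St=[thunk :: subR :: subR]>
6. <T=((λw. y) y), E={x↦thunk(6, {y↦thunk(7, ∅)}), y↦thunk(7, ∅)}, St=[subR :: subR]>
7. <T=(λw. y), E={x↦thunk(6, {y↦thunk(7, ∅)}), y↦thunk(7, ∅)}, St=[thunk :: subR :: subR]>
8. <T=y, E={w↦thunk(y, {x↦thunk(6, {y↦thunk(7, ∅)}), y↦thunk(7, ∅)}), x↦thunk(6, {y↦thunk(7, ∅)}), y↦thunk(7, ∅)}, St=[subR :: subR]>
9. <T=7, E=∅, St=[subR :: subR]>
10. <T=0, E=∅, St=[subL(7) :: subR]>
11. <T=-3, E=∅, St=[subL(7)]>
→ final value 10

Answer: 10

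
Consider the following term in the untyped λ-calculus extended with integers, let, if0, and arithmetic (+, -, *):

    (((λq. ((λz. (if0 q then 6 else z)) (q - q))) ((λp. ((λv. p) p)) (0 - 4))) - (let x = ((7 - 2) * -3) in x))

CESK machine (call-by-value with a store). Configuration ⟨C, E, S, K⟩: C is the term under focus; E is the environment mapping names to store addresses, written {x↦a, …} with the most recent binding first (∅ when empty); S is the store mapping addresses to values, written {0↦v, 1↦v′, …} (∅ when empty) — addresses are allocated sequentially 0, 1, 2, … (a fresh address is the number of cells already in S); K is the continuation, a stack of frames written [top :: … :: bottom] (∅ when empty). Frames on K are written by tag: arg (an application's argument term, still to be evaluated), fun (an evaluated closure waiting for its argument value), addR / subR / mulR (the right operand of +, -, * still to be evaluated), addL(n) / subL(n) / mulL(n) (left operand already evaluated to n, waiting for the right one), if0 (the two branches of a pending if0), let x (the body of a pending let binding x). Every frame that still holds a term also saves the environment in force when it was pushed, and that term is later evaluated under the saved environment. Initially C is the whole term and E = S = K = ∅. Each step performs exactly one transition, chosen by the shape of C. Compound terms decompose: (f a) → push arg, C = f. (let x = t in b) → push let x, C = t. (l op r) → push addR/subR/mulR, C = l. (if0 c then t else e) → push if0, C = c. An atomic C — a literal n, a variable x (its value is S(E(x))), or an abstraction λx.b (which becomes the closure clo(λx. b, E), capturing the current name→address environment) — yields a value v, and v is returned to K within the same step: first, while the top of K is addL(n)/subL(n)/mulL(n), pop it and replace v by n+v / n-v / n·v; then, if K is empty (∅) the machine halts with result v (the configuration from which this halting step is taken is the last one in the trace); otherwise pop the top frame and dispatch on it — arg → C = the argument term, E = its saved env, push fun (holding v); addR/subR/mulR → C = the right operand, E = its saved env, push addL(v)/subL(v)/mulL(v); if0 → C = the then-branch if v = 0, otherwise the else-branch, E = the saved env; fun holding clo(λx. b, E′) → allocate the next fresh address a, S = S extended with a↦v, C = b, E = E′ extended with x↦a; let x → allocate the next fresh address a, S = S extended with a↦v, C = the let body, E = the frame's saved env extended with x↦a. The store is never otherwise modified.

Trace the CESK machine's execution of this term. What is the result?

Answer: 15

Derivation:
step 0: [C=(((λq. ((λz. (if0 q then 6 else z)) (q - q))) ((λp. ((λv. p) p)) (0 - 4))) - (let x = ((7 - 2) * -3) in x)) | E=∅ | S=∅ | K=∅]
step 1: [C=((λq. ((λz. (if0 q then 6 else z)) (q - q))) ((λp. ((λv. p) p)) (0 - 4))) | E=∅ | S=∅ | K=[subR]]
step 2: [C=(λq. ((λz. (if0 q then 6 else z)) (q - q))) | E=∅ | S=∅ | K=[arg :: subR]]
step 3: [C=((λp. ((λv. p) p)) (0 - 4)) | E=∅ | S=∅ | K=[fun :: subR]]
step 4: [C=(λp. ((λv. p) p)) | E=∅ | S=∅ | K=[arg :: fun :: subR]]
step 5: [C=(0 - 4) | E=∅ | S=∅ | K=[fun :: fun :: subR]]
step 6: [C=0 | E=∅ | S=∅ | K=[subR :: fun :: fun :: subR]]
step 7: [C=4 | E=∅ | S=∅ | K=[subL(0) :: fun :: fun :: subR]]
step 8: [C=((λv. p) p) | E={p↦0} | S={0↦-4} | K=[fun :: subR]]
step 9: [C=(λv. p) | E={p↦0} | S={0↦-4} | K=[arg :: fun :: subR]]
step 10: [C=p | E={p↦0} | S={0↦-4} | K=[fun :: fun :: subR]]
step 11: [C=p | E={v↦1, p↦0} | S={0↦-4, 1↦-4} | K=[fun :: subR]]
step 12: [C=((λz. (if0 q then 6 else z)) (q - q)) | E={q↦2} | S={0↦-4, 1↦-4, 2↦-4} | K=[subR]]
step 13: [C=(λz. (if0 q then 6 else z)) | E={q↦2} | S={0↦-4, 1↦-4, 2↦-4} | K=[arg :: subR]]
step 14: [C=(q - q) | E={q↦2} | S={0↦-4, 1↦-4, 2↦-4} | K=[fun :: subR]]
step 15: [C=q | E={q↦2} | S={0↦-4, 1↦-4, 2↦-4} | K=[subR :: fun :: subR]]
step 16: [C=q | E={q↦2} | S={0↦-4, 1↦-4, 2↦-4} | K=[subL(-4) :: fun :: subR]]
step 17: [C=(if0 q then 6 else z) | E={z↦3, q↦2} | S={0↦-4, 1↦-4, 2↦-4, 3↦0} | K=[subR]]
step 18: [C=q | E={z↦3, q↦2} | S={0↦-4, 1↦-4, 2↦-4, 3↦0} | K=[if0 :: subR]]
step 19: [C=z | E={z↦3, q↦2} | S={0↦-4, 1↦-4, 2↦-4, 3↦0} | K=[subR]]
step 20: [C=(let x = ((7 - 2) * -3) in x) | E=∅ | S={0↦-4, 1↦-4, 2↦-4, 3↦0} | K=[subL(0)]]
step 21: [C=((7 - 2) * -3) | E=∅ | S={0↦-4, 1↦-4, 2↦-4, 3↦0} | K=[let x :: subL(0)]]
step 22: [C=(7 - 2) | E=∅ | S={0↦-4, 1↦-4, 2↦-4, 3↦0} | K=[mulR :: let x :: subL(0)]]
step 23: [C=7 | E=∅ | S={0↦-4, 1↦-4, 2↦-4, 3↦0} | K=[subR :: mulR :: let x :: subL(0)]]
step 24: [C=2 | E=∅ | S={0↦-4, 1↦-4, 2↦-4, 3↦0} | K=[subL(7) :: mulR :: let x :: subL(0)]]
step 25: [C=-3 | E=∅ | S={0↦-4, 1↦-4, 2↦-4, 3↦0} | K=[mulL(5) :: let x :: subL(0)]]
step 26: [C=x | E={x↦4} | S={0↦-4, 1↦-4, 2↦-4, 3↦0, 4↦-15} | K=[subL(0)]]
→ final value 15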